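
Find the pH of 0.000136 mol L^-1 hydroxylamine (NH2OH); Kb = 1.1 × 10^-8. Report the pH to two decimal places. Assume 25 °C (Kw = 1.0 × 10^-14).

NH2OH + H2O ⇌ NH3OH+ + OH-
Kb = x²/(0.000136 − x) = 1.1 × 10^-8
Assume x ≪ 0.000136: x ≈ √(1.1 × 10^-8 × 0.000136) = 1.22 × 10^-6 M
(x/C₀ = 0.9% < 5%, so the approximation holds.)
pOH = 5.91, so pH = 14.00 − pOH = 8.09

pH = 8.09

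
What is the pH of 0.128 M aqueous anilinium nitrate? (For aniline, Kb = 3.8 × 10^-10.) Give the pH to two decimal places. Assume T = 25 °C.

C6H5NH3+ is the conjugate acid of the weak base C6H5NH2.
Ka = Kw/Kb = 1.0×10^-14 / 3.8 × 10^-10 = 2.63 × 10^-5
From the ICE table, Ka = [H+]²/(0.128 − [H+]) = 2.63 × 10^-5.
Since Ka ≪ C₀, [H+] ≈ √(Ka·C₀) = 1.83 × 10^-3 M.
pH = −log[H+] = −log(1.83 × 10^-3) = 2.74

pH = 2.74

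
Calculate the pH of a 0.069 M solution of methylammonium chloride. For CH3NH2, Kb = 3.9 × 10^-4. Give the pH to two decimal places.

CH3NH3+ is the conjugate acid of the weak base CH3NH2.
Ka = Kw/Kb = 1.0×10^-14 / 3.9 × 10^-4 = 2.56 × 10^-11
From the ICE table, Ka = [H+]²/(0.069 − [H+]) = 2.56 × 10^-11.
Neglecting [H+] in the denominator: [H+] = √(2.56 × 10^-11 × 0.069) = 1.33 × 10^-6 M
([H+]/C₀ = 0.0019% < 5%, so the approximation holds.)
pH = −log[H+] = −log(1.33 × 10^-6) = 5.88

pH = 5.88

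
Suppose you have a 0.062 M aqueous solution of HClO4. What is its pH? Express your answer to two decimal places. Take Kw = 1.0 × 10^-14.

HClO4 is a strong acid and dissociates completely, so [H+] = 0.062 M.
pH = -log(0.062) = 1.21

pH = 1.21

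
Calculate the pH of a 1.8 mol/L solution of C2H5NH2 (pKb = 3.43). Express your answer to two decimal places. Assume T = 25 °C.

pH = 12.41

C2H5NH2 + H2O ⇌ C2H5NH3+ + OH-
Kb = 10^(−3.43) = 3.72 × 10^-4
Kb = [OH-]²/(1.8 − [OH-]) = 3.72 × 10^-4
Since Kb ≪ C₀, [OH-] ≈ √(Kb·C₀) = 2.59 × 10^-2 M.
([OH-]/C₀ = 1.4% < 5%, so the approximation holds.)
pOH = −log(2.59 × 10^-2) = 1.59; pH = 14.00 − 1.59 = 12.41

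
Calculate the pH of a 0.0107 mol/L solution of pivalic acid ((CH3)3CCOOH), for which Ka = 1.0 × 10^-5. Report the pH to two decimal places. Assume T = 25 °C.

pH = 3.49

(CH3)3CCOOH ⇌ (CH3)3CCOO- + H+
From the ICE table, Ka = x²/(0.0107 − x) = 1.0 × 10^-5.
Assume x ≪ 0.0107: x ≈ √(1.0 × 10^-5 × 0.0107) = 3.27 × 10^-4 M
Check: 3.1% ionized — well under 5%, approximation valid.
pH = −log[H+] = −log(3.27 × 10^-4) = 3.49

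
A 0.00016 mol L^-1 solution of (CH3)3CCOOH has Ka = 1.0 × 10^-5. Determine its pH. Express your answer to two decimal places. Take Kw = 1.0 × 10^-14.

(CH3)3CCOOH ⇌ (CH3)3CCOO- + H+
Ka = x²/(0.00016 − x) = 1.0 × 10^-5
The 5% rule fails; solving x² + Ka·x − Ka·C₀ = 0 exactly:
x = (−Ka + √(Ka² + 4·Ka·C₀))/2 = 3.53 × 10^-5 M
pH = −log(3.53 × 10^-5) = 4.45

pH = 4.45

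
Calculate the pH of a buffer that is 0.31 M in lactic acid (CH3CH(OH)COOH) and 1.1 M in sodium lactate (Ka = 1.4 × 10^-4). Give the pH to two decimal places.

pKa = −log(1.4 × 10^-4) = 3.854
Henderson–Hasselbalch: pH = pKa + log([CH3CH(OH)COO-]/[CH3CH(OH)COOH]) = 3.854 + log(1.1/0.31)
pH = 3.854 + (+0.550) = 4.40

pH = 4.40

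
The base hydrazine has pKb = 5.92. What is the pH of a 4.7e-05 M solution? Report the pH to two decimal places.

N2H4 + H2O ⇌ N2H5+ + OH-
Kb = 10^(−5.92) = 1.20 × 10^-6
From the ICE table, Kb = [OH-]²/(4.7e-05 − [OH-]) = 1.20 × 10^-6.
Here C₀/Kb ≈ 39.2, so the small-[OH-] approximation fails. Use the quadratic:
[OH-] = [−1.2e-06 + √(1.2e-06² + 2.26e-10)]/2 = 6.93 × 10^-6 M
pOH = 5.16, so pH = 14.00 − pOH = 8.84

pH = 8.84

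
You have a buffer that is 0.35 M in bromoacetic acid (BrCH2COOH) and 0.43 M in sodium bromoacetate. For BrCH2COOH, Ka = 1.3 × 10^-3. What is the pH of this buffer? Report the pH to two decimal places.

pKa = −log(1.3 × 10^-3) = 2.886
Henderson–Hasselbalch: pH = pKa + log([BrCH2COO-]/[BrCH2COOH]) = 2.886 + log(0.43/0.35)
pH = 2.886 + (+0.089) = 2.98

pH = 2.98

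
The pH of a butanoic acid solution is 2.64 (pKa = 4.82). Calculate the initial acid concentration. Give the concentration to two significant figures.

C₀ = 3.5 × 10^-1 M

[H+] = 10^(-2.64) = 2.29 × 10^-3 M = x
Ka = 10^(−4.82) = 1.51 × 10^-5
Ka = x²/(C₀ − x) ⇒ C₀ = x + x²/Ka
C₀ = 2.29 × 10^-3 + (2.29 × 10^-3)²/(1.51 × 10^-5) = 3.50 × 10^-1 M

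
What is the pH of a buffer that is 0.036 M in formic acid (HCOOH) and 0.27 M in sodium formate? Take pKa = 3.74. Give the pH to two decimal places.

Henderson–Hasselbalch: pH = pKa + log([HCOO-]/[HCOOH]) = 3.74 + log(0.27/0.036)
pH = 3.74 + (+0.875) = 4.62

pH = 4.62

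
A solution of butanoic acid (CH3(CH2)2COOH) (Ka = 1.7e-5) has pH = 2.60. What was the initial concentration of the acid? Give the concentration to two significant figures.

[H+] = 10^(-2.60) = 2.51 × 10^-3 M = x
Ka = x²/(C₀ − x) ⇒ C₀ = x + x²/Ka
C₀ = 2.51 × 10^-3 + (2.51 × 10^-3)²/(1.7 × 10^-5) = 3.73 × 10^-1 M

C₀ = 3.7 × 10^-1 M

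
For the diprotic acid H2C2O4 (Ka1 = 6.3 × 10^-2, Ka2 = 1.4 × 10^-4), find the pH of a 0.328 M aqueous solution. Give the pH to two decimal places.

pH = 0.94

Since Ka1 ≫ Ka2, the first ionization dominates [H+].
Ka1 = x²/(0.328 − x) = 6.3 × 10^-2
Solving the quadratic: x = (−Ka1 + √(Ka1² + 4·Ka1·C₀))/2 = 1.16 × 10^-1 M
pH = −log(1.16 × 10^-1) = 0.94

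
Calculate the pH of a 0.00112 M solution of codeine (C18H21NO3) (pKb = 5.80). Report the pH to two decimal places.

pH = 9.62

C18H21NO3 + H2O ⇌ C18H22NO3+ + OH-
Kb = 10^(−5.80) = 1.58 × 10^-6
From the ICE table, Kb = [OH-]²/(0.00112 − [OH-]) = 1.58 × 10^-6.
Assume [OH-] ≪ 0.00112: [OH-] ≈ √(1.58 × 10^-6 × 0.00112) = 4.21 × 10^-5 M
([OH-]/C₀ = 3.8% < 5%, so the approximation holds.)
pOH = −log(4.21 × 10^-5) = 4.38; pH = 14.00 − 4.38 = 9.62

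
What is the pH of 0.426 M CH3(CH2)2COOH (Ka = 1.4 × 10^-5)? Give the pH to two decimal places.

CH3(CH2)2COOH ⇌ CH3(CH2)2COO- + H+
Ka = x²/(0.426 − x) = 1.4 × 10^-5
Neglecting x in the denominator: x = √(1.4 × 10^-5 × 0.426) = 2.44 × 10^-3 M
pH = −log(2.44 × 10^-3) = 2.61

pH = 2.61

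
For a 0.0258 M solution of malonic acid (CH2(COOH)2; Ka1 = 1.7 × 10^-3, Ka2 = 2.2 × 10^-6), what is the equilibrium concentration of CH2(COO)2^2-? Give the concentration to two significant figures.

2.2 × 10^-6 M

First ionization gives [H+] ≈ [CH2(COOH)COO-] = 5.83 × 10^-3 M.
Second step: Ka2 = [H+][CH2(COO)2^2-]/[CH2(COOH)COO-] ≈ [CH2(COO)2^2-] (since [H+] ≈ [CH2(COOH)COO-]).
So [CH2(COO)2^2-] ≈ Ka2.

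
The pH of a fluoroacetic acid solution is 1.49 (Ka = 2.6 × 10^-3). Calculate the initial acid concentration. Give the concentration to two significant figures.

C₀ = 4.4 × 10^-1 M

[H+] = 10^(-1.49) = 3.24 × 10^-2 M = x
Ka = x²/(C₀ − x) ⇒ C₀ = x + x²/Ka
C₀ = 3.24 × 10^-2 + (3.24 × 10^-2)²/(2.6 × 10^-3) = 4.36 × 10^-1 M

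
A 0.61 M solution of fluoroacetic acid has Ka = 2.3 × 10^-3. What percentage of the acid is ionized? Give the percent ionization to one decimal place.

FCH2COOH ⇌ FCH2COO- + H+; let x = [H+] at equilibrium.
Ka = x²/(C₀ − x); solving the quadratic gives x = 3.63 × 10^-2 M.
Fraction ionized = 3.63 × 10^-2 / 0.61 = 0.0595 → 6.0%

6.0%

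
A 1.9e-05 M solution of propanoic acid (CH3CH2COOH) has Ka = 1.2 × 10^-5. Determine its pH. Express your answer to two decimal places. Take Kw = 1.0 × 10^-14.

CH3CH2COOH ⇌ CH3CH2COO- + H+
From the ICE table, Ka = [H+]²/(1.9e-05 − [H+]) = 1.2 × 10^-5.
The 5% rule fails; solving [H+]² + Ka·[H+] − Ka·C₀ = 0 exactly:
[H+] = [−1.2e-05 + √(1.2e-05² + 9.12e-10)]/2 = 1.02 × 10^-5 M
pH = −log[H+] = −log(1.02 × 10^-5) = 4.99

pH = 4.99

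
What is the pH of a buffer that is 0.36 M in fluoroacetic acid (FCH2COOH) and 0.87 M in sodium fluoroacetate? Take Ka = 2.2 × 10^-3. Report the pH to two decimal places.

pKa = −log(2.2 × 10^-3) = 2.658
Henderson–Hasselbalch: pH = pKa + log([FCH2COO-]/[FCH2COOH]) = 2.658 + log(0.87/0.36)
pH = 2.658 + (+0.383) = 3.04

pH = 3.04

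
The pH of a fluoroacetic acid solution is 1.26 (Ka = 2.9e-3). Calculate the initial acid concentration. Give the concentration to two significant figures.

[H+] = 10^(-1.26) = 5.50 × 10^-2 M = x
Ka = x²/(C₀ − x) ⇒ C₀ = x + x²/Ka
C₀ = 5.50 × 10^-2 + (5.50 × 10^-2)²/(2.9 × 10^-3) = 1.10 M

C₀ = 1.1 M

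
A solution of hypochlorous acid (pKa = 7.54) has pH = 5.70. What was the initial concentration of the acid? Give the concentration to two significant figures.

[H+] = 10^(-5.70) = 2.00 × 10^-6 M = x
Ka = 10^(−7.54) = 2.88 × 10^-8
Ka = x²/(C₀ − x) ⇒ C₀ = x + x²/Ka
C₀ = 2.00 × 10^-6 + (2.00 × 10^-6)²/(2.88 × 10^-8) = 1.41 × 10^-4 M

C₀ = 1.4 × 10^-4 M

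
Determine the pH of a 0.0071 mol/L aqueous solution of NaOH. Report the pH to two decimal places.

NaOH is a strong base; [OH-] = 0.0071 M.
pOH = -log(0.0071) = 2.15
pH = 14.00 - 2.15 = 11.85

pH = 11.85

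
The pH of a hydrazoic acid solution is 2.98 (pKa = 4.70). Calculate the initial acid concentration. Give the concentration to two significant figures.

[H+] = 10^(-2.98) = 1.05 × 10^-3 M = x
Ka = 10^(−4.70) = 2.00 × 10^-5
Ka = x²/(C₀ − x) ⇒ C₀ = x + x²/Ka
C₀ = 1.05 × 10^-3 + (1.05 × 10^-3)²/(2.00 × 10^-5) = 5.62 × 10^-2 M

C₀ = 5.6 × 10^-2 M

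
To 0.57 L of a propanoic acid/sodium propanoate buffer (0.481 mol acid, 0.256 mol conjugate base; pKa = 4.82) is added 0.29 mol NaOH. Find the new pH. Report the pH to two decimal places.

OH- converts CH3CH2COOH to CH3CH2COO-: CH3CH2COOH → 0.191 mol, CH3CH2COO- → 0.546 mol.
Henderson–Hasselbalch with mole ratio 0.546/0.191: pH = 4.82 + (+0.456)

pH = 5.28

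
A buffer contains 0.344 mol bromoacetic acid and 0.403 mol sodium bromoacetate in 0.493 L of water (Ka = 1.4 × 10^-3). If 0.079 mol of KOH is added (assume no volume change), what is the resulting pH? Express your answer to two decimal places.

After neutralization: n(BrCH2COOH) = 0.265 mol, n(BrCH2COO-) = 0.482 mol.
pKa = −log(1.4 × 10^-3) = 2.854
Henderson–Hasselbalch with mole ratio 0.482/0.265: pH = 2.854 + (+0.260)

pH = 3.11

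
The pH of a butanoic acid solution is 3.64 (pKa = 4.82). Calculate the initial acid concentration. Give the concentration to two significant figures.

C₀ = 3.7 × 10^-3 M

[H+] = 10^(-3.64) = 2.29 × 10^-4 M = x
Ka = 10^(−4.82) = 1.51 × 10^-5
Ka = x²/(C₀ − x) ⇒ C₀ = x + x²/Ka
C₀ = 2.29 × 10^-4 + (2.29 × 10^-4)²/(1.51 × 10^-5) = 3.70 × 10^-3 M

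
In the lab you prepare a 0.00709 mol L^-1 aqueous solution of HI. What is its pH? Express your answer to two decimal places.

pH = 2.15

HI is a strong acid and dissociates completely, so [H+] = 0.00709 M.
pH = -log(0.00709) = 2.15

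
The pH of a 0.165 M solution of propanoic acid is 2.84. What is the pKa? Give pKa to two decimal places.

pKa = 4.89

[H+] = 10^(-2.84) = 1.45 × 10^-3 M
At equilibrium [HA] = 0.165 − 1.45 × 10^-3 = 1.64 × 10^-1 M
Ka = [H+][A-]/[HA] = (1.45 × 10^-3)² / 1.64 × 10^-1 = 1.28 × 10^-5
pKa = -log(1.28 × 10^-5) = 4.89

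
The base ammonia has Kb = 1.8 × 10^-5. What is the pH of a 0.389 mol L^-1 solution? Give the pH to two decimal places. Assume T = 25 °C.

NH3 + H2O ⇌ NH4+ + OH-
From the ICE table, Kb = [OH-]²/(0.389 − [OH-]) = 1.8 × 10^-5.
Since Kb ≪ C₀, [OH-] ≈ √(Kb·C₀) = 2.65 × 10^-3 M.
pOH = −log(2.65 × 10^-3) = 2.58; pH = 14.00 − 2.58 = 11.42

pH = 11.42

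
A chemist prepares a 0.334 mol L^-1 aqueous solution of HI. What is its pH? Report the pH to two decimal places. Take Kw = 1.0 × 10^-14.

HI is a strong acid and dissociates completely, so [H+] = 0.334 M.
pH = -log(0.334) = 0.48

pH = 0.48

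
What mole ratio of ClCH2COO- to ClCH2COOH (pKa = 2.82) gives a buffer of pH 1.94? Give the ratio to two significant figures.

ratio = 0.13

pH = pKa + log(r) ⇒ log(r) = 1.94 − 2.82 = -0.88
r = [ClCH2COO-]/[ClCH2COOH] = 10^(-0.88) = 0.132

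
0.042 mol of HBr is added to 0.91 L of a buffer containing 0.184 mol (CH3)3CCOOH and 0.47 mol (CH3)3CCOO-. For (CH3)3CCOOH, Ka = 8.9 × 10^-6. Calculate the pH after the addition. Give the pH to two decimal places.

pH = 5.33

After neutralization: n((CH3)3CCOOH) = 0.226 mol, n((CH3)3CCOO-) = 0.428 mol.
pKa = −log(8.9 × 10^-6) = 5.051
pH = pKa + log(n_(CH3)3CCOO-/n_(CH3)3CCOOH) = 5.051 + log(0.428/0.226) = 5.051 + (+0.277)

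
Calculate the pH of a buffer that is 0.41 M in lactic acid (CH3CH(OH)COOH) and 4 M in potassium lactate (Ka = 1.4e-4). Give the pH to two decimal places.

pKa = −log(1.4 × 10^-4) = 3.854
Henderson–Hasselbalch: pH = pKa + log([CH3CH(OH)COO-]/[CH3CH(OH)COOH]) = 3.854 + log(4/0.41)
pH = 3.854 + (+0.989) = 4.84

pH = 4.84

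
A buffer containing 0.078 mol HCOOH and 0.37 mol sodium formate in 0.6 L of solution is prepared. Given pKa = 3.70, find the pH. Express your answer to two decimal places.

pH = pKa + log([A⁻]/[HA]) = 3.70 + log(0.37/0.078)
pH = 3.70 + (+0.676) = 4.38

pH = 4.38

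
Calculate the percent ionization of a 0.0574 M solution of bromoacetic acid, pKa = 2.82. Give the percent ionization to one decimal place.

15.0%

BrCH2COOH ⇌ BrCH2COO- + H+; let x = [H+] at equilibrium.
Ka = 10^(−2.82) = 1.51 × 10^-3
Solve x² + 0.00151x − 8.67e-05 = 0 → x = 8.59 × 10^-3 M
% ionization = x/C₀ × 100% = 8.59 × 10^-3/0.0574 × 100% = 15.0%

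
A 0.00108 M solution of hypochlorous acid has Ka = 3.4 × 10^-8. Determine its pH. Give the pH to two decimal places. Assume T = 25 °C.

HOCl ⇌ OCl- + H+
Ka = [H+]²/(0.00108 − [H+]) = 3.4 × 10^-8
Assume [H+] ≪ 0.00108: [H+] ≈ √(3.4 × 10^-8 × 0.00108) = 6.06 × 10^-6 M
pH = −log[H+] = −log(6.06 × 10^-6) = 5.22

pH = 5.22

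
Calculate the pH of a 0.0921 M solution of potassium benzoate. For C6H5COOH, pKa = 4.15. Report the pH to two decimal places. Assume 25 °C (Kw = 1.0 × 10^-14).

C6H5COO- is the conjugate base of the weak acid C6H5COOH.
Ka = 10^(−4.15) = 7.08 × 10^-5
Kb = Kw/Ka = 1.0×10^-14 / 7.08 × 10^-5 = 1.41 × 10^-10
From the ICE table, Kb = [OH-]²/(0.0921 − [OH-]) = 1.41 × 10^-10.
Assume [OH-] ≪ 0.0921: [OH-] ≈ √(1.41 × 10^-10 × 0.0921) = 3.60 × 10^-6 M
pOH = 5.44, so pH = 14.00 − pOH = 8.56

pH = 8.56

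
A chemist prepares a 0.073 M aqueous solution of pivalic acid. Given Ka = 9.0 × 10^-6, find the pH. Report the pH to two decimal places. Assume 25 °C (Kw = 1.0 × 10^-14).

pH = 3.09

(CH3)3CCOOH ⇌ (CH3)3CCOO- + H+
Ka = [H+]²/(0.073 − [H+]) = 9.0 × 10^-6
Since Ka ≪ C₀, [H+] ≈ √(Ka·C₀) = 8.11 × 10^-4 M.
pH = −log(8.11 × 10^-4) = 3.09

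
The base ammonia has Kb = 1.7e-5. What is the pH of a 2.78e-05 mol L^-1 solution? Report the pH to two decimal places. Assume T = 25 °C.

pH = 9.17

NH3 + H2O ⇌ NH4+ + OH-
From the ICE table, Kb = [OH-]²/(2.78e-05 − [OH-]) = 1.7 × 10^-5.
The 5% rule fails; solving [OH-]² + Kb·[OH-] − Kb·C₀ = 0 exactly:
[OH-] = [−1.7e-05 + √(1.7e-05² + 1.89e-09)]/2 = 1.48 × 10^-5 M
pOH = 4.83, so pH = 14.00 − pOH = 9.17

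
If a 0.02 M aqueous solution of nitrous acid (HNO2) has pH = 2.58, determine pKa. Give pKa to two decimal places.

[H+] = 10^(-2.58) = 2.63 × 10^-3 M
At equilibrium [HA] = 0.02 − 2.63 × 10^-3 = 1.74 × 10^-2 M
Ka = [H+][A-]/[HA] = (2.63 × 10^-3)² / 1.74 × 10^-2 = 3.98 × 10^-4
pKa = -log(3.98 × 10^-4) = 3.40

pKa = 3.40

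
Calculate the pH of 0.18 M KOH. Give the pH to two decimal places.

KOH is a strong base; [OH-] = 0.18 M.
pOH = -log(0.18) = 0.74
pH = 14.00 - 0.74 = 13.26

pH = 13.26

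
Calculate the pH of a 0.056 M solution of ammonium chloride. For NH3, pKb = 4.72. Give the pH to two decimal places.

pH = 5.27

NH4+ is the conjugate acid of the weak base NH3.
Kb = 10^(−4.72) = 1.91 × 10^-5
Ka = Kw/Kb = 1.0×10^-14 / 1.91 × 10^-5 = 5.24 × 10^-10
Let x = [H+] at equilibrium. Ka = x²/(0.056 − x).
Neglecting x in the denominator: x = √(5.24 × 10^-10 × 0.056) = 5.42 × 10^-6 M
pH = −log(5.42 × 10^-6) = 5.27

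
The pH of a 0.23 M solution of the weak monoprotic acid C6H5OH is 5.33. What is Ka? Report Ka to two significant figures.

[H+] = 10^(-5.33) = 4.68 × 10^-6 M
At equilibrium [HA] = 0.23 − 4.68 × 10^-6 = 2.30 × 10^-1 M
Ka = [H+][A-]/[HA] = (4.68 × 10^-6)² / 2.30 × 10^-1 = 9.5 × 10^-11

Ka = 9.5 × 10^-11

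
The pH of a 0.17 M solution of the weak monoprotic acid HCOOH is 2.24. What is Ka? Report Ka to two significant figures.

Ka = 2.0 × 10^-4

[H+] = 10^(-2.24) = 5.75 × 10^-3 M
At equilibrium [HA] = 0.17 − 5.75 × 10^-3 = 1.64 × 10^-1 M
Ka = [H+][A-]/[HA] = (5.75 × 10^-3)² / 1.64 × 10^-1 = 2.0 × 10^-4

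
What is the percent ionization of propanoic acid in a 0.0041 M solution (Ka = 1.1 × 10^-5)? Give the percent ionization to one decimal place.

CH3CH2COOH ⇌ CH3CH2COO- + H+; let x = [H+] at equilibrium.
Solve x² + 1.1e-05x − 4.51e-08 = 0 → x = 2.07 × 10^-4 M
Fraction ionized = 2.07 × 10^-4 / 0.0041 = 0.0505 → 5.0%

5.0%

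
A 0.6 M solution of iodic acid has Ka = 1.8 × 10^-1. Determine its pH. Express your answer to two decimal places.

HIO3 ⇌ IO3- + H+
From the ICE table, Ka = [H+]²/(0.6 − [H+]) = 1.8 × 10^-1.
Here C₀/Ka ≈ 3.33, so the small-[H+] approximation fails. Use the quadratic:
[H+] = [−0.18 + √(0.18² + 0.432)]/2 = 2.51 × 10^-1 M
pH = −log[H+] = −log(2.51 × 10^-1) = 0.60

pH = 0.60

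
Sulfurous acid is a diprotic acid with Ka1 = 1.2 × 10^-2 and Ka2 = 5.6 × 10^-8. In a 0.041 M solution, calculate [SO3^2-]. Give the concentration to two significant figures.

5.6 × 10^-8 M

First ionization gives [H+] ≈ [HSO3-] = 1.70 × 10^-2 M.
Second step: Ka2 = [H+][SO3^2-]/[HSO3-] ≈ [SO3^2-] (since [H+] ≈ [HSO3-]).
So [SO3^2-] ≈ Ka2.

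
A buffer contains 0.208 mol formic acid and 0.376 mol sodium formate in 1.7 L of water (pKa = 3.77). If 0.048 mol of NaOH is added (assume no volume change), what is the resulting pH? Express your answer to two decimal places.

After neutralization: n(HCOOH) = 0.16 mol, n(HCOO-) = 0.424 mol.
pH = pKa + log([A⁻]/[HA]) = 3.77 + log(0.424/0.16) = 3.77 +0.423

pH = 4.19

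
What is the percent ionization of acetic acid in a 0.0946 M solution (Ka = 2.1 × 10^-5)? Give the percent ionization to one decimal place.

CH3COOH ⇌ CH3COO- + H+; let x = [H+] at equilibrium.
x ≈ √(Ka·C₀) = √(2.1 × 10^-5 × 0.0946) = 1.41 × 10^-3 M
Fraction ionized = 1.41 × 10^-3 / 0.0946 = 0.0149 → 1.5%

1.5%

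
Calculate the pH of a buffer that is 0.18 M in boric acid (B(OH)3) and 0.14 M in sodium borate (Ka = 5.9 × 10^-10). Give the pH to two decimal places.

pH = 9.12

pKa = −log(5.9 × 10^-10) = 9.229
pH = pKa + log([A⁻]/[HA]) = 9.229 + log(0.14/0.18)
pH = 9.229 + (-0.109) = 9.12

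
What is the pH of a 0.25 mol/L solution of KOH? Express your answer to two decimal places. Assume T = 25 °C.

KOH is a strong base; [OH-] = 0.25 M.
pOH = -log(0.25) = 0.60
pH = 14.00 - 0.60 = 13.40

pH = 13.40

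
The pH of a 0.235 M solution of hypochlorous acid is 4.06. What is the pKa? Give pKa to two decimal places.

pKa = 7.49

[H+] = 10^(-4.06) = 8.71 × 10^-5 M
At equilibrium [HA] = 0.235 − 8.71 × 10^-5 = 2.35 × 10^-1 M
Ka = [H+][A-]/[HA] = (8.71 × 10^-5)² / 2.35 × 10^-1 = 3.23 × 10^-8
pKa = -log(3.23 × 10^-8) = 7.49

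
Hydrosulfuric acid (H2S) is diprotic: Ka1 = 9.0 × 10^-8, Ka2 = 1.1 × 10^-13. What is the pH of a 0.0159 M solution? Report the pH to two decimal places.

pH = 4.42

Since Ka1 ≫ Ka2, the first ionization dominates [H+].
Ka1 = x²/(0.0159 − x) = 9.0 × 10^-8
x ≈ √(9.0 × 10^-8 × 0.0159) = 3.78 × 10^-5 M
pH = −log(3.78 × 10^-5) = 4.42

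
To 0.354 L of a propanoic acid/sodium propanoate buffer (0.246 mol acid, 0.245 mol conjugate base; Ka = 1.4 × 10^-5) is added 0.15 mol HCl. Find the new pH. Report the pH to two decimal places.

Added H+ converts CH3CH2COO- to CH3CH2COOH: CH3CH2COOH → 0.396 mol, CH3CH2COO- → 0.095 mol.
pKa = −log(1.4 × 10^-5) = 4.854
pH = pKa + log([A⁻]/[HA]) = 4.854 + log(0.095/0.396) = 4.854 -0.620

pH = 4.23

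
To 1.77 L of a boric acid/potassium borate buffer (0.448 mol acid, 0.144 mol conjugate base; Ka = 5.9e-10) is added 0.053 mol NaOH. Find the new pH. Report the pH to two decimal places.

pH = 8.93

OH- converts B(OH)3 to B(OH)4-: B(OH)3 → 0.395 mol, B(OH)4- → 0.197 mol.
pKa = −log(5.9 × 10^-10) = 9.229
pH = pKa + log(n_B(OH)4-/n_B(OH)3) = 9.229 + log(0.197/0.395) = 9.229 + (-0.302)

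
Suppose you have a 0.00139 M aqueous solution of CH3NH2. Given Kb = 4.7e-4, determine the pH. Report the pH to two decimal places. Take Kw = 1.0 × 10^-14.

pH = 10.78

CH3NH2 + H2O ⇌ CH3NH3+ + OH-
Kb = [OH-]²/(0.00139 − [OH-]) = 4.7 × 10^-4
The 5% rule fails; solving [OH-]² + Kb·[OH-] − Kb·C₀ = 0 exactly:
[OH-] = (−Kb + √(Kb² + 4·Kb·C₀))/2 = 6.07 × 10^-4 M
pOH = 3.22, so pH = 14.00 − pOH = 10.78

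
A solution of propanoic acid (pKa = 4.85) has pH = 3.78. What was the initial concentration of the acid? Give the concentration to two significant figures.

[H+] = 10^(-3.78) = 1.66 × 10^-4 M = x
Ka = 10^(−4.85) = 1.41 × 10^-5
Ka = x²/(C₀ − x) ⇒ C₀ = x + x²/Ka
C₀ = 1.66 × 10^-4 + (1.66 × 10^-4)²/(1.41 × 10^-5) = 2.12 × 10^-3 M

C₀ = 2.1 × 10^-3 M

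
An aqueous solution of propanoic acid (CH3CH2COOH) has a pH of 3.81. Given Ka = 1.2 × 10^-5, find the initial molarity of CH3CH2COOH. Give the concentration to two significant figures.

C₀ = 2.2 × 10^-3 M

[H+] = 10^(-3.81) = 1.55 × 10^-4 M = x
Ka = x²/(C₀ − x) ⇒ C₀ = x + x²/Ka
C₀ = 1.55 × 10^-4 + (1.55 × 10^-4)²/(1.2 × 10^-5) = 2.16 × 10^-3 M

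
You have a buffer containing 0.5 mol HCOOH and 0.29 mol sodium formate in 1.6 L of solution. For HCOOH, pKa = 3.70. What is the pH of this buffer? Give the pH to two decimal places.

pH = 3.46

Using pH = pKa + log([base]/[acid]) with [base]/[acid] = 0.29/0.5:
pH = 3.70 + (-0.237) = 3.46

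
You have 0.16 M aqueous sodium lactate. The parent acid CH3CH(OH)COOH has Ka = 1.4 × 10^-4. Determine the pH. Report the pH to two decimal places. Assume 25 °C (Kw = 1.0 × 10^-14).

CH3CH(OH)COO- is the conjugate base of the weak acid CH3CH(OH)COOH.
Kb = Kw/Ka = 1.0×10^-14 / 1.4 × 10^-4 = 7.14 × 10^-11
From the ICE table, Kb = [OH-]²/(0.16 − [OH-]) = 7.14 × 10^-11.
Neglecting [OH-] in the denominator: [OH-] = √(7.14 × 10^-11 × 0.16) = 3.38 × 10^-6 M
Check: 0.0021% ionized — well under 5%, approximation valid.
pOH = 5.47, so pH = 14.00 − pOH = 8.53

pH = 8.53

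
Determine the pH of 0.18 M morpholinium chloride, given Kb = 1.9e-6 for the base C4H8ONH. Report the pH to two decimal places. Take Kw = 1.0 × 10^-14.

pH = 4.51

C4H8ONH2+ is the conjugate acid of the weak base C4H8ONH.
Ka = Kw/Kb = 1.0×10^-14 / 1.9 × 10^-6 = 5.26 × 10^-9
Ka = [H+]²/(0.18 − [H+]) = 5.26 × 10^-9
Assume [H+] ≪ 0.18: [H+] ≈ √(5.26 × 10^-9 × 0.18) = 3.08 × 10^-5 M
pH = −log(3.08 × 10^-5) = 4.51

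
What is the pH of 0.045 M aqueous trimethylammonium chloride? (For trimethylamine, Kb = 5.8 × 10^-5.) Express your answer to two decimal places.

pH = 5.56

(CH3)3NH+ is the conjugate acid of the weak base (CH3)3N.
Ka = Kw/Kb = 1.0×10^-14 / 5.8 × 10^-5 = 1.72 × 10^-10
Let x = [H+] at equilibrium. Ka = x²/(0.045 − x).
Assume x ≪ 0.045: x ≈ √(1.72 × 10^-10 × 0.045) = 2.78 × 10^-6 M
(x/C₀ = 0.0062% < 5%, so the approximation holds.)
pH = −log[H+] = −log(2.78 × 10^-6) = 5.56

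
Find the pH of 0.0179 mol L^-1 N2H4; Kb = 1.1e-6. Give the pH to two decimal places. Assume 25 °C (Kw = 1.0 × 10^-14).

N2H4 + H2O ⇌ N2H5+ + OH-
From the ICE table, Kb = [OH-]²/(0.0179 − [OH-]) = 1.1 × 10^-6.
Assume [OH-] ≪ 0.0179: [OH-] ≈ √(1.1 × 10^-6 × 0.0179) = 1.40 × 10^-4 M
pOH = 3.85, so pH = 14.00 − pOH = 10.15

pH = 10.15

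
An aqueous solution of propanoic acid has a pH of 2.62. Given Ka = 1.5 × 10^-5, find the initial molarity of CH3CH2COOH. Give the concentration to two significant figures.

[H+] = 10^(-2.62) = 2.40 × 10^-3 M = x
Ka = x²/(C₀ − x) ⇒ C₀ = x + x²/Ka
C₀ = 2.40 × 10^-3 + (2.40 × 10^-3)²/(1.5 × 10^-5) = 3.86 × 10^-1 M

C₀ = 3.9 × 10^-1 M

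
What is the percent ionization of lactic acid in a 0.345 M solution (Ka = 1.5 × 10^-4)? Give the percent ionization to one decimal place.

CH3CH(OH)COOH ⇌ CH3CH(OH)COO- + H+; let x = [H+] at equilibrium.
x ≈ √(Ka·C₀) = √(1.5 × 10^-4 × 0.345) = 7.19 × 10^-3 M
% ionization = x/C₀ × 100% = 7.19 × 10^-3/0.345 × 100% = 2.1%

2.1%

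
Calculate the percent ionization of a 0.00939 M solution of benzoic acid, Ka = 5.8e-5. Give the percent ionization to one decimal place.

C6H5COOH ⇌ C6H5COO- + H+; let x = [H+] at equilibrium.
Solve x² + 5.8e-05x − 5.45e-07 = 0 → x = 7.10 × 10^-4 M
% ionization = x/C₀ × 100% = 7.10 × 10^-4/0.00939 × 100% = 7.6%

7.6%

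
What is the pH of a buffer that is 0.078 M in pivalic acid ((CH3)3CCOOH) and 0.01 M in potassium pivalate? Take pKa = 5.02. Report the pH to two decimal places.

pH = 4.13

Henderson–Hasselbalch: pH = pKa + log([(CH3)3CCOO-]/[(CH3)3CCOOH]) = 5.02 + log(0.01/0.078)
pH = 5.02 + (-0.892) = 4.13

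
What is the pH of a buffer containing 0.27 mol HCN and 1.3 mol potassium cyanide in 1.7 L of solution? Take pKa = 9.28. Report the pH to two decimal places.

pH = 9.96

Henderson–Hasselbalch: pH = pKa + log([CN-]/[HCN]) = 9.28 + log(1.3/0.27)
pH = 9.28 + (+0.683) = 9.96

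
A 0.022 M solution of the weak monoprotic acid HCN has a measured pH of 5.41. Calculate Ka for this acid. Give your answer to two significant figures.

Ka = 6.9 × 10^-10

[H+] = 10^(-5.41) = 3.89 × 10^-6 M
At equilibrium [HA] = 0.022 − 3.89 × 10^-6 = 2.20 × 10^-2 M
Ka = [H+][A-]/[HA] = (3.89 × 10^-6)² / 2.20 × 10^-2 = 6.9 × 10^-10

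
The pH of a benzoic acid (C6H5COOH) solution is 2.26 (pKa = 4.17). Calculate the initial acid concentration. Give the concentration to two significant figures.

C₀ = 4.5 × 10^-1 M

[H+] = 10^(-2.26) = 5.50 × 10^-3 M = x
Ka = 10^(−4.17) = 6.76 × 10^-5
Ka = x²/(C₀ − x) ⇒ C₀ = x + x²/Ka
C₀ = 5.50 × 10^-3 + (5.50 × 10^-3)²/(6.76 × 10^-5) = 4.53 × 10^-1 M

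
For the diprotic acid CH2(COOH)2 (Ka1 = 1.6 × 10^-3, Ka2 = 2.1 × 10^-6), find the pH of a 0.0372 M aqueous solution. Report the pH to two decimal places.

Since Ka1 ≫ Ka2, the first ionization dominates [H+].
Ka1 = x²/(0.0372 − x) = 1.6 × 10^-3
Solving the quadratic: x = (−Ka1 + √(Ka1² + 4·Ka1·C₀))/2 = 6.96 × 10^-3 M
pH = −log(6.96 × 10^-3) = 2.16

pH = 2.16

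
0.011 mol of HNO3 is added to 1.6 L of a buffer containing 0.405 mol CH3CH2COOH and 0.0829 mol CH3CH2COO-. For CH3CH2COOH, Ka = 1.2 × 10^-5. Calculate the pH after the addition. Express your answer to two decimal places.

pH = 4.16

Added H+ converts CH3CH2COO- to CH3CH2COOH: CH3CH2COOH → 0.416 mol, CH3CH2COO- → 0.0719 mol.
pKa = −log(1.2 × 10^-5) = 4.921
pH = pKa + log([A⁻]/[HA]) = 4.921 + log(0.0719/0.416) = 4.921 -0.762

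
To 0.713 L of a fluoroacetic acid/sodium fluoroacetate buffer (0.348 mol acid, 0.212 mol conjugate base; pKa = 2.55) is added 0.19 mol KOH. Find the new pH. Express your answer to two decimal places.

pH = 2.96

After neutralization: n(FCH2COOH) = 0.158 mol, n(FCH2COO-) = 0.402 mol.
Henderson–Hasselbalch with mole ratio 0.402/0.158: pH = 2.55 + (+0.406)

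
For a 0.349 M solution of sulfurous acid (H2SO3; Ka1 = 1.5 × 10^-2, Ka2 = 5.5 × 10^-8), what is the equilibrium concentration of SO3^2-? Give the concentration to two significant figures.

5.5 × 10^-8 M

First ionization gives [H+] ≈ [HSO3-] = 6.52 × 10^-2 M.
Second step: Ka2 = [H+][SO3^2-]/[HSO3-] ≈ [SO3^2-] (since [H+] ≈ [HSO3-]).
So [SO3^2-] ≈ Ka2.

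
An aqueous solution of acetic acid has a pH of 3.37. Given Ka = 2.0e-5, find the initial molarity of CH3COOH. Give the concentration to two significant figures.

C₀ = 9.5 × 10^-3 M

[H+] = 10^(-3.37) = 4.27 × 10^-4 M = x
Ka = x²/(C₀ − x) ⇒ C₀ = x + x²/Ka
C₀ = 4.27 × 10^-4 + (4.27 × 10^-4)²/(2.0 × 10^-5) = 9.54 × 10^-3 M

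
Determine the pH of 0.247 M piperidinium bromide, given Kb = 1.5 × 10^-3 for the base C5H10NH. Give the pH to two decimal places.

pH = 5.89

C5H10NH2+ is the conjugate acid of the weak base C5H10NH.
Ka = Kw/Kb = 1.0×10^-14 / 1.5 × 10^-3 = 6.67 × 10^-12
Ka = [H+]²/(0.247 − [H+]) = 6.67 × 10^-12
Neglecting [H+] in the denominator: [H+] = √(6.67 × 10^-12 × 0.247) = 1.28 × 10^-6 M
pH = −log(1.28 × 10^-6) = 5.89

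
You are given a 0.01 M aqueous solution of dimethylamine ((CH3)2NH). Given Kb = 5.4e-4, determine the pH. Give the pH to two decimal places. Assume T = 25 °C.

pH = 11.32

(CH3)2NH + H2O ⇌ (CH3)2NH2+ + OH-
Let x = [OH-] at equilibrium. Kb = x²/(0.01 − x).
Here C₀/Kb ≈ 18.5, so the small-x approximation fails. Use the quadratic:
x = [−0.00054 + √(0.00054² + 2.16e-05)]/2 = 2.07 × 10^-3 M
pOH = 2.68, so pH = 14.00 − pOH = 11.32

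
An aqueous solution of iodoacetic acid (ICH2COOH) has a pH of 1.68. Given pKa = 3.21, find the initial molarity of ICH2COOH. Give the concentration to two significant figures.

[H+] = 10^(-1.68) = 2.09 × 10^-2 M = x
Ka = 10^(−3.21) = 6.17 × 10^-4
Ka = x²/(C₀ − x) ⇒ C₀ = x + x²/Ka
C₀ = 2.09 × 10^-2 + (2.09 × 10^-2)²/(6.17 × 10^-4) = 7.29 × 10^-1 M

C₀ = 7.3 × 10^-1 M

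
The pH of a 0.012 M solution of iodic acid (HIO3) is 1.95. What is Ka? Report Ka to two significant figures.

Ka = 1.6 × 10^-1

[H+] = 10^(-1.95) = 1.12 × 10^-2 M
At equilibrium [HA] = 0.012 − 1.12 × 10^-2 = 8.00 × 10^-4 M
Ka = [H+][A-]/[HA] = (1.12 × 10^-2)² / 8.00 × 10^-4 = 1.6 × 10^-1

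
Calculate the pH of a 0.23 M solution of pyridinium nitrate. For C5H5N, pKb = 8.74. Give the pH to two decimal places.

pH = 2.95

C5H5NH+ is the conjugate acid of the weak base C5H5N.
Kb = 10^(−8.74) = 1.82 × 10^-9
Ka = Kw/Kb = 1.0×10^-14 / 1.82 × 10^-9 = 5.49 × 10^-6
Ka = x²/(0.23 − x) = 5.49 × 10^-6
Since Ka ≪ C₀, x ≈ √(Ka·C₀) = 1.12 × 10^-3 M.
Check: 0.49% ionized — well under 5%, approximation valid.
pH = −log[H+] = −log(1.12 × 10^-3) = 2.95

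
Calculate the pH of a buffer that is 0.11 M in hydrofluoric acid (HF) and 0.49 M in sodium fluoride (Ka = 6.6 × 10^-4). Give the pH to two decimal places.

pKa = −log(6.6 × 10^-4) = 3.180
Henderson–Hasselbalch: pH = pKa + log([F-]/[HF]) = 3.180 + log(0.49/0.11)
pH = 3.180 + (+0.649) = 3.83

pH = 3.83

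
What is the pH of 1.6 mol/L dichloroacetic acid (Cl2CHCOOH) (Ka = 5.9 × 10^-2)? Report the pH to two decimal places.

Cl2CHCOOH ⇌ Cl2CHCOO- + H+
From the ICE table, Ka = [H+]²/(1.6 − [H+]) = 5.9 × 10^-2.
The 5% rule fails; solving [H+]² + Ka·[H+] − Ka·C₀ = 0 exactly:
[H+] = (−Ka + √(Ka² + 4·Ka·C₀))/2 = 2.79 × 10^-1 M
pH = −log[H+] = −log(2.79 × 10^-1) = 0.55

pH = 0.55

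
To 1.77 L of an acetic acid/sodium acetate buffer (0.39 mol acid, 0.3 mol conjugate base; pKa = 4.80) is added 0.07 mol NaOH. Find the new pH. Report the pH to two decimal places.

OH- converts CH3COOH to CH3COO-: CH3COOH → 0.32 mol, CH3COO- → 0.37 mol.
pH = pKa + log(n_CH3COO-/n_CH3COOH) = 4.80 + log(0.37/0.32) = 4.80 + (+0.063)

pH = 4.86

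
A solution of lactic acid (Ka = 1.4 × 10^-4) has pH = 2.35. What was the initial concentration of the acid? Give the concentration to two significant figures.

C₀ = 1.5 × 10^-1 M

[H+] = 10^(-2.35) = 4.47 × 10^-3 M = x
Ka = x²/(C₀ − x) ⇒ C₀ = x + x²/Ka
C₀ = 4.47 × 10^-3 + (4.47 × 10^-3)²/(1.4 × 10^-4) = 1.47 × 10^-1 M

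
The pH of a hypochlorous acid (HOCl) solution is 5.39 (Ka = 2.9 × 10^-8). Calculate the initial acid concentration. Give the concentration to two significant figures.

[H+] = 10^(-5.39) = 4.07 × 10^-6 M = x
Ka = x²/(C₀ − x) ⇒ C₀ = x + x²/Ka
C₀ = 4.07 × 10^-6 + (4.07 × 10^-6)²/(2.9 × 10^-8) = 5.75 × 10^-4 M

C₀ = 5.8 × 10^-4 M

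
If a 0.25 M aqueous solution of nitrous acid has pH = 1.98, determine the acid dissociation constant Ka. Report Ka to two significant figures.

Ka = 4.6 × 10^-4

[H+] = 10^(-1.98) = 1.05 × 10^-2 M
At equilibrium [HA] = 0.25 − 1.05 × 10^-2 = 2.39 × 10^-1 M
Ka = [H+][A-]/[HA] = (1.05 × 10^-2)² / 2.39 × 10^-1 = 4.6 × 10^-4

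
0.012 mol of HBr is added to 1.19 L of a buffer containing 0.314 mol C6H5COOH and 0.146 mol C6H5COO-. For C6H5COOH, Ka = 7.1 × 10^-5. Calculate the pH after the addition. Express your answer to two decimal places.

pH = 3.76

Added H+ converts C6H5COO- to C6H5COOH: C6H5COOH → 0.326 mol, C6H5COO- → 0.134 mol.
pKa = −log(7.1 × 10^-5) = 4.149
pH = pKa + log([A⁻]/[HA]) = 4.149 + log(0.134/0.326) = 4.149 -0.386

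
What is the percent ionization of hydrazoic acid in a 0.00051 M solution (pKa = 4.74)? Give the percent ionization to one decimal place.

HN3 ⇌ N3- + H+; let x = [H+] at equilibrium.
Ka = 10^(−4.74) = 1.82 × 10^-5
Solve x² + 1.82e-05x − 9.28e-09 = 0 → x = 8.77 × 10^-5 M
% ionization = x/C₀ × 100% = 8.77 × 10^-5/0.00051 × 100% = 17.2%

17.2%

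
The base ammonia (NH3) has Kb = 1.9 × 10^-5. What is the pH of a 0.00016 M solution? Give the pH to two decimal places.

NH3 + H2O ⇌ NH4+ + OH-
Let x = [OH-] at equilibrium. Kb = x²/(0.00016 − x).
The 5% rule fails; solving x² + Kb·x − Kb·C₀ = 0 exactly:
x = [−1.9e-05 + √(1.9e-05² + 1.22e-08)]/2 = 4.64 × 10^-5 M
pOH = 4.33, so pH = 14.00 − pOH = 9.67

pH = 9.67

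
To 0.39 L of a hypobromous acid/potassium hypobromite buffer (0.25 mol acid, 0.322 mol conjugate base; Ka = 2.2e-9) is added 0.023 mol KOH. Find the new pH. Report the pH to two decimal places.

pH = 8.84

OH- converts HOBr to OBr-: HOBr → 0.227 mol, OBr- → 0.345 mol.
pKa = −log(2.2 × 10^-9) = 8.658
Henderson–Hasselbalch with mole ratio 0.345/0.227: pH = 8.658 + (+0.182)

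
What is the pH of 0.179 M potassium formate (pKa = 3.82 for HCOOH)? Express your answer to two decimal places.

HCOO- is the conjugate base of the weak acid HCOOH.
Ka = 10^(−3.82) = 1.51 × 10^-4
Kb = Kw/Ka = 1.0×10^-14 / 1.51 × 10^-4 = 6.62 × 10^-11
Kb = x²/(0.179 − x) = 6.62 × 10^-11
Since Kb ≪ C₀, x ≈ √(Kb·C₀) = 3.44 × 10^-6 M.
pOH = 5.46, so pH = 14.00 − pOH = 8.54

pH = 8.54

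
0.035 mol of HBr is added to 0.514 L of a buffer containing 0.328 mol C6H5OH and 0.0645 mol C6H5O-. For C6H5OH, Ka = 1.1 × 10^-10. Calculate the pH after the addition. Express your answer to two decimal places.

After neutralization: n(C6H5OH) = 0.363 mol, n(C6H5O-) = 0.0295 mol.
pKa = −log(1.1 × 10^-10) = 9.959
pH = pKa + log(n_C6H5O-/n_C6H5OH) = 9.959 + log(0.0295/0.363) = 9.959 + (-1.090)

pH = 8.87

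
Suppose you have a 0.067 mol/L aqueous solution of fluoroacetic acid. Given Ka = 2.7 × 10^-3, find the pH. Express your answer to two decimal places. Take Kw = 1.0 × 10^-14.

FCH2COOH ⇌ FCH2COO- + H+
From the ICE table, Ka = x²/(0.067 − x) = 2.7 × 10^-3.
Here C₀/Ka ≈ 24.8, so the small-x approximation fails. Use the quadratic:
x = (−Ka + √(Ka² + 4·Ka·C₀))/2 = 1.22 × 10^-2 M
pH = −log(1.22 × 10^-2) = 1.91

pH = 1.91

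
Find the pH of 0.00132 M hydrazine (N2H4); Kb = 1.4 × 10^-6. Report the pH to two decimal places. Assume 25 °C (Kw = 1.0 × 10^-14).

pH = 9.63

N2H4 + H2O ⇌ N2H5+ + OH-
Kb = [OH-]²/(0.00132 − [OH-]) = 1.4 × 10^-6
Assume [OH-] ≪ 0.00132: [OH-] ≈ √(1.4 × 10^-6 × 0.00132) = 4.30 × 10^-5 M
([OH-]/C₀ = 3.3% < 5%, so the approximation holds.)
pOH = −log(4.30 × 10^-5) = 4.37; pH = 14.00 − 4.37 = 9.63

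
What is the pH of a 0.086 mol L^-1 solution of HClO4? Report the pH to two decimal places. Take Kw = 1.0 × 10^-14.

HClO4 is a strong acid and dissociates completely, so [H+] = 0.086 M.
pH = -log(0.086) = 1.07

pH = 1.07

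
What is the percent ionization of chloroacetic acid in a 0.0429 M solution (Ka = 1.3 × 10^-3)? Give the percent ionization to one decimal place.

16.0%

ClCH2COOH ⇌ ClCH2COO- + H+; let x = [H+] at equilibrium.
Solve x² + 0.0013x − 5.58e-05 = 0 → x = 6.85 × 10^-3 M
% ionization = x/C₀ × 100% = 6.85 × 10^-3/0.0429 × 100% = 16.0%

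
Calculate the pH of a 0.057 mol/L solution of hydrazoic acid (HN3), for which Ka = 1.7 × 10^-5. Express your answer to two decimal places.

HN3 ⇌ N3- + H+
From the ICE table, Ka = x²/(0.057 − x) = 1.7 × 10^-5.
Since Ka ≪ C₀, x ≈ √(Ka·C₀) = 9.84 × 10^-4 M.
(x/C₀ = 1.7% < 5%, so the approximation holds.)
pH = −log[H+] = −log(9.84 × 10^-4) = 3.01

pH = 3.01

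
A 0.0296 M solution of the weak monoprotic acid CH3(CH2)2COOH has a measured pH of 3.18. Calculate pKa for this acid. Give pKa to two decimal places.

[H+] = 10^(-3.18) = 6.61 × 10^-4 M
At equilibrium [HA] = 0.0296 − 6.61 × 10^-4 = 2.89 × 10^-2 M
Ka = [H+][A-]/[HA] = (6.61 × 10^-4)² / 2.89 × 10^-2 = 1.51 × 10^-5
pKa = -log(1.51 × 10^-5) = 4.82

pKa = 4.82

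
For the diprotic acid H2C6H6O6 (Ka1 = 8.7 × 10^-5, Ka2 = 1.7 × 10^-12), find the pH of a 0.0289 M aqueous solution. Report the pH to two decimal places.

pH = 2.81

Since Ka1 ≫ Ka2, the first ionization dominates [H+].
Ka1 = x²/(0.0289 − x) = 8.7 × 10^-5
Solving the quadratic: x = (−Ka1 + √(Ka1² + 4·Ka1·C₀))/2 = 1.54 × 10^-3 M
pH = −log(1.54 × 10^-3) = 2.81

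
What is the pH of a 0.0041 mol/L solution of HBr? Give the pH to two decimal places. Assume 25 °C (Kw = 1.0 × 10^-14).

HBr is a strong acid and dissociates completely, so [H+] = 0.0041 M.
pH = -log(0.0041) = 2.39

pH = 2.39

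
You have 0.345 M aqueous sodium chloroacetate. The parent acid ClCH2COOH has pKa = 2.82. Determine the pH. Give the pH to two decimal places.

pH = 8.18

ClCH2COO- is the conjugate base of the weak acid ClCH2COOH.
Ka = 10^(−2.82) = 1.51 × 10^-3
Kb = Kw/Ka = 1.0×10^-14 / 1.51 × 10^-3 = 6.62 × 10^-12
Kb = x²/(0.345 − x) = 6.62 × 10^-12
Neglecting x in the denominator: x = √(6.62 × 10^-12 × 0.345) = 1.51 × 10^-6 M
(x/C₀ = 0.00044% < 5%, so the approximation holds.)
pOH = 5.82, so pH = 14.00 − pOH = 8.18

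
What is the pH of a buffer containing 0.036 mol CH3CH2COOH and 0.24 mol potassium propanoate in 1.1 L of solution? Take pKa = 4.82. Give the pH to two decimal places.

Using pH = pKa + log([base]/[acid]) with [base]/[acid] = 0.24/0.036:
pH = 4.82 + (+0.824) = 5.64

pH = 5.64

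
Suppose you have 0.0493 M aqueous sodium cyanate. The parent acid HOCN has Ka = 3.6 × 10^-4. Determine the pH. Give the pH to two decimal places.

pH = 8.07

OCN- is the conjugate base of the weak acid HOCN.
Kb = Kw/Ka = 1.0×10^-14 / 3.6 × 10^-4 = 2.78 × 10^-11
From the ICE table, Kb = [OH-]²/(0.0493 − [OH-]) = 2.78 × 10^-11.
Since Kb ≪ C₀, [OH-] ≈ √(Kb·C₀) = 1.17 × 10^-6 M.
Check: 0.0024% ionized — well under 5%, approximation valid.
pOH = 5.93, so pH = 14.00 − pOH = 8.07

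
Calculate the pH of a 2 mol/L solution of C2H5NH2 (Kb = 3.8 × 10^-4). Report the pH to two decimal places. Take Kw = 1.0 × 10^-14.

C2H5NH2 + H2O ⇌ C2H5NH3+ + OH-
Let x = [OH-] at equilibrium. Kb = x²/(2 − x).
Assume x ≪ 2: x ≈ √(3.8 × 10^-4 × 2) = 2.76 × 10^-2 M
pOH = 1.56, so pH = 14.00 − pOH = 12.44

pH = 12.44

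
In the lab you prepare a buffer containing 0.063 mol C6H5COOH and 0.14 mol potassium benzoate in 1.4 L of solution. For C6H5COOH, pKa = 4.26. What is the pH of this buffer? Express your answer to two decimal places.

Henderson–Hasselbalch: pH = pKa + log([C6H5COO-]/[C6H5COOH]) = 4.26 + log(0.14/0.063)
pH = 4.26 + (+0.347) = 4.61

pH = 4.61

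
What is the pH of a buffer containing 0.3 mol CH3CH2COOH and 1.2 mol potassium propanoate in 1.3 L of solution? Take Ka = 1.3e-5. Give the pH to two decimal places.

pKa = −log(1.3 × 10^-5) = 4.886
Henderson–Hasselbalch: pH = pKa + log([CH3CH2COO-]/[CH3CH2COOH]) = 4.886 + log(1.2/0.3)
pH = 4.886 + (+0.602) = 5.49

pH = 5.49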